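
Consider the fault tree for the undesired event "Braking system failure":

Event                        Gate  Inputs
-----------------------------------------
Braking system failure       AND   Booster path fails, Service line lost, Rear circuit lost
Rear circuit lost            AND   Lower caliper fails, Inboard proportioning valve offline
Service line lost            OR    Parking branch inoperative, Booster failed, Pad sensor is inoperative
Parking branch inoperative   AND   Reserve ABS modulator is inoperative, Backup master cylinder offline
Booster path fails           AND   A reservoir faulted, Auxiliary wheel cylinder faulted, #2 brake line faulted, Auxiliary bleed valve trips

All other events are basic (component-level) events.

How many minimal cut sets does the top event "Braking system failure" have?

3

Booster path fails [AND]: one cut set from each child combined → 1 × 1 × 1 × 1 = 1 cut set(s).
Parking branch inoperative [AND]: one cut set from each child combined → 1 × 1 = 1 cut set(s).
Service line lost [OR]: union of children's cut sets → 3 cut set(s).
Rear circuit lost [AND]: one cut set from each child combined → 1 × 1 = 1 cut set(s).
Braking system failure [AND]: one cut set from each child combined → 1 × 3 × 1 = 3 cut set(s).
Minimal cut sets: {#2 brake line faulted, A reservoir faulted, Auxiliary bleed valve trips, Auxiliary wheel cylinder faulted, Backup master cylinder offline, Inboard proportioning valve offline, Lower caliper fails, Reserve ABS modulator is inoperative}; {#2 brake line faulted, A reservoir faulted, Auxiliary bleed valve trips, Auxiliary wheel cylinder faulted, Booster failed, Inboard proportioning valve offline, Lower caliper fails}; {#2 brake line faulted, A reservoir faulted, Auxiliary bleed valve trips, Auxiliary wheel cylinder faulted, Inboard proportioning valve offline, Lower caliper fails, Pad sensor is inoperative}.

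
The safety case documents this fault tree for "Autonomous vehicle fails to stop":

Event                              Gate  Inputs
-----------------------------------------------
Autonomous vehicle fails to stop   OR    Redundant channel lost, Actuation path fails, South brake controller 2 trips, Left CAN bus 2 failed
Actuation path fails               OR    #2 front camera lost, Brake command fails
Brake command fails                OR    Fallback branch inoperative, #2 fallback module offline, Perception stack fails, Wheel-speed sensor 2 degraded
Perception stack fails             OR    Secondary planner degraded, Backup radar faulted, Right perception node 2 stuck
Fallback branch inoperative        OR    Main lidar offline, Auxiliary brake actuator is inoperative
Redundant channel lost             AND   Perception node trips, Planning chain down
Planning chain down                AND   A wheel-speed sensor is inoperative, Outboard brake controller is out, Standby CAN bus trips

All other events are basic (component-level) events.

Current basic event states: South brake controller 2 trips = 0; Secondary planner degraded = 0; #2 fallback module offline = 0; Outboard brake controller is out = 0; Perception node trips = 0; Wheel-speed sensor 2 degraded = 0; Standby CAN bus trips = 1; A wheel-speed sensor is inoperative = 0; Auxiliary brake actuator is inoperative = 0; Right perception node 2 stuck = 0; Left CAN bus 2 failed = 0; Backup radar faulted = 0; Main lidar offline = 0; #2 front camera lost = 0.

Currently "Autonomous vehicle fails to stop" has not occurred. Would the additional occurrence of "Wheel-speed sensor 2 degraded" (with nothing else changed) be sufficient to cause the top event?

Counterfactual: set "Wheel-speed sensor 2 degraded" to occurred.
Planning chain down [AND]: A wheel-speed sensor is inoperative=not, Outboard brake controller is out=not, Standby CAN bus trips=occurs → not all inputs occur → does not occur.
Redundant channel lost [AND]: Perception node trips=not, Planning chain down=not → not all inputs occur → does not occur.
Fallback branch inoperative [OR]: Main lidar offline=not, Auxiliary brake actuator is inoperative=not → no input occurs → does not occur.
Perception stack fails [OR]: Secondary planner degraded=not, Backup radar faulted=not, Right perception node 2 stuck=not → no input occurs → does not occur.
Brake command fails [OR]: Fallback branch inoperative=not, #2 fallback module offline=not, Perception stack fails=not, Wheel-speed sensor 2 degraded=occurs → at least one input occurs → occurs.
Actuation path fails [OR]: #2 front camera lost=not, Brake command fails=occurs → at least one input occurs → occurs.
Autonomous vehicle fails to stop [OR]: Redundant channel lost=not, Actuation path fails=occurs, South brake controller 2 trips=not, Left CAN bus 2 failed=not → at least one input occurs → occurs.

Yes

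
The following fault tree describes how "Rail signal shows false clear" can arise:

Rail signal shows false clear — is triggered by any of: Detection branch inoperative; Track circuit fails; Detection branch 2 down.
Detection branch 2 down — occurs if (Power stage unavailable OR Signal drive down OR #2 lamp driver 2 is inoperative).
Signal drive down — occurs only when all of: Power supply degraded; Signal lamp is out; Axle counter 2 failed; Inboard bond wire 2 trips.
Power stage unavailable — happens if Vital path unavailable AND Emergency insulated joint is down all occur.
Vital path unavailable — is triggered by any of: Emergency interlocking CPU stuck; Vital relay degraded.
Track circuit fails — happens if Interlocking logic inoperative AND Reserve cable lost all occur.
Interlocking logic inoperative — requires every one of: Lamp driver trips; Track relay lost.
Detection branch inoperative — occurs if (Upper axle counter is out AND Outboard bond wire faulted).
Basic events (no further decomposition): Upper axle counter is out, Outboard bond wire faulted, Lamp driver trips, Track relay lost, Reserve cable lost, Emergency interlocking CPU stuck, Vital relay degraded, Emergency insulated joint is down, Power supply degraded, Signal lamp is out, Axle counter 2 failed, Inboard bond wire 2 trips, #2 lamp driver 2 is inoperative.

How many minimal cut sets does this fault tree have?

Detection branch inoperative [AND]: one cut set from each child combined → 1 × 1 = 1 cut set(s).
Interlocking logic inoperative [AND]: one cut set from each child combined → 1 × 1 = 1 cut set(s).
Track circuit fails [AND]: one cut set from each child combined → 1 × 1 = 1 cut set(s).
Vital path unavailable [OR]: union of children's cut sets → 2 cut set(s).
Power stage unavailable [AND]: one cut set from each child combined → 2 × 1 = 2 cut set(s).
Signal drive down [AND]: one cut set from each child combined → 1 × 1 × 1 × 1 = 1 cut set(s).
Detection branch 2 down [OR]: union of children's cut sets → 4 cut set(s).
Rail signal shows false clear [OR]: union of children's cut sets → 6 cut set(s).
Minimal cut sets: {Outboard bond wire faulted, Upper axle counter is out}; {Lamp driver trips, Reserve cable lost, Track relay lost}; {Emergency insulated joint is down, Emergency interlocking CPU stuck}; {Emergency insulated joint is down, Vital relay degraded}; {Axle counter 2 failed, Inboard bond wire 2 trips, Power supply degraded, Signal lamp is out}; {#2 lamp driver 2 is inoperative}.

6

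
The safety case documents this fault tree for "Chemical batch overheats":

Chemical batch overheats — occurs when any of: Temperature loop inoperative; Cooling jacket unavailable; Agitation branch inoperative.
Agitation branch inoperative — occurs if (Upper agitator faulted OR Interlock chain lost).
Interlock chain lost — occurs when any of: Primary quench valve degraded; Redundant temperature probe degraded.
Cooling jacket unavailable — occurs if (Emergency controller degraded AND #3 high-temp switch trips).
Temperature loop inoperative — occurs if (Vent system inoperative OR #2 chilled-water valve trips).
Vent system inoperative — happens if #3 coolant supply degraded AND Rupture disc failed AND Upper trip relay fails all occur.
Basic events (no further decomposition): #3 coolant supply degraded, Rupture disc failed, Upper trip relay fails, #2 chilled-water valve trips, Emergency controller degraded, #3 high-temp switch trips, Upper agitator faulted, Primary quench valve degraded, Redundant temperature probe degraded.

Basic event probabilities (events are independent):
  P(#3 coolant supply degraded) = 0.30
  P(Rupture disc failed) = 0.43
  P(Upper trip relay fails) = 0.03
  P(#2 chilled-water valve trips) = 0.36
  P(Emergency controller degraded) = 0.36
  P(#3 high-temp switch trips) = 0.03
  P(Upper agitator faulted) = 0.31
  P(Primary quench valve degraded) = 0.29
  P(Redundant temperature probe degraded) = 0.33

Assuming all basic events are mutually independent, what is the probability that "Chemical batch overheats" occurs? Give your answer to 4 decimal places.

0.7930

P(Vent system inoperative) [AND] = 0.30 × 0.43 × 0.03 = 0.003870
P(Temperature loop inoperative) [OR] = 1 − (1−0.003870) × (1−0.36) = 0.362477
P(Cooling jacket unavailable) [AND] = 0.36 × 0.03 = 0.010800
P(Interlock chain lost) [OR] = 1 − (1−0.29) × (1−0.33) = 0.524300
P(Agitation branch inoperative) [OR] = 1 − (1−0.31) × (1−0.524300) = 0.671767
P(Chemical batch overheats) [OR] = 1 − (1−0.362477) × (1−0.010800) × (1−0.671767) = 0.793004
Rounded to 4 decimal places: P(Chemical batch overheats) ≈ 0.7930.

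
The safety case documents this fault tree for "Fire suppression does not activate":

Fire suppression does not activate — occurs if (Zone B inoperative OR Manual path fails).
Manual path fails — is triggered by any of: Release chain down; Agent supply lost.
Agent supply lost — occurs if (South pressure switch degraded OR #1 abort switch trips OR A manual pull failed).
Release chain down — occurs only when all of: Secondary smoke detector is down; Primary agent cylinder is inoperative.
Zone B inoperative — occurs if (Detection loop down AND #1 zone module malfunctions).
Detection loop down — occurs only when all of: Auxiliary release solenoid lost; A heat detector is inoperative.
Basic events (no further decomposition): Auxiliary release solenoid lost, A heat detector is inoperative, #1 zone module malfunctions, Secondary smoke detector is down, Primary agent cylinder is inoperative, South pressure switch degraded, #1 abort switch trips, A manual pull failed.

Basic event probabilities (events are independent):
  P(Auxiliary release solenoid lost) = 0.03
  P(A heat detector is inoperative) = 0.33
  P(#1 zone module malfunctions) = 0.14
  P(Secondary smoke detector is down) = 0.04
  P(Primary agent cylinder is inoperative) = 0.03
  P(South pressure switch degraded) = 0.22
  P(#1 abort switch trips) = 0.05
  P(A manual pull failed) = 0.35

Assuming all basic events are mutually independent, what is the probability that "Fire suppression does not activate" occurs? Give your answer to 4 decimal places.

P(Detection loop down) [AND] = 0.03 × 0.33 = 0.009900
P(Zone B inoperative) [AND] = 0.009900 × 0.14 = 0.001386
P(Release chain down) [AND] = 0.04 × 0.03 = 0.001200
P(Agent supply lost) [OR] = 1 − (1−0.22) × (1−0.05) × (1−0.35) = 0.518350
P(Manual path fails) [OR] = 1 − (1−0.001200) × (1−0.518350) = 0.518928
P(Fire suppression does not activate) [OR] = 1 − (1−0.001386) × (1−0.518928) = 0.519595
Rounded to 4 decimal places: P(Fire suppression does not activate) ≈ 0.5196.

0.5196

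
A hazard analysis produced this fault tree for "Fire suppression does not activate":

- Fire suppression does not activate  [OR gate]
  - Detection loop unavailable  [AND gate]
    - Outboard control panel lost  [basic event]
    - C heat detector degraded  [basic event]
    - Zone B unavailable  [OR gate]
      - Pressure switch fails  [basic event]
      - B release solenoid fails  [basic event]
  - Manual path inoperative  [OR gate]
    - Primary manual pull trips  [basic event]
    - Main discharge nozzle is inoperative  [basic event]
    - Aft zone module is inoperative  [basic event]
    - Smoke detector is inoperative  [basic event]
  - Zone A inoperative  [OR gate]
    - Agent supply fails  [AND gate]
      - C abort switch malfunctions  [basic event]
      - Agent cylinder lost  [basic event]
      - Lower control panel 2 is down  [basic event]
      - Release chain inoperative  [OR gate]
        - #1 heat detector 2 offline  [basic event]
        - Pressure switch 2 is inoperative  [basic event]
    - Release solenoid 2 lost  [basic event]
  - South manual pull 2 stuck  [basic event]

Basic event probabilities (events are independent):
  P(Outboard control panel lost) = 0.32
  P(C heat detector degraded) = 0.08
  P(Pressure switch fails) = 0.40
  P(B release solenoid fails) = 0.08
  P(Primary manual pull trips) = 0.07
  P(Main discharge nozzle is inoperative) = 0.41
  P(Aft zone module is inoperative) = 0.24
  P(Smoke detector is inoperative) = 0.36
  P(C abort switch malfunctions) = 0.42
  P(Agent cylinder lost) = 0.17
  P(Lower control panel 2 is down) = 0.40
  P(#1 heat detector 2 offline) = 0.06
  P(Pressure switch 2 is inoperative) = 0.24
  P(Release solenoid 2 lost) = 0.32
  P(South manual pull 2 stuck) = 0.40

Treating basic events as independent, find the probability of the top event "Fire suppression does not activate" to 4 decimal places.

0.8932

P(Zone B unavailable) [OR] = 1 − (1−0.40) × (1−0.08) = 0.448000
P(Detection loop unavailable) [AND] = 0.32 × 0.08 × 0.448000 = 0.011469
P(Manual path inoperative) [OR] = 1 − (1−0.07) × (1−0.41) × (1−0.24) × (1−0.36) = 0.733112
P(Release chain inoperative) [OR] = 1 − (1−0.06) × (1−0.24) = 0.285600
P(Agent supply fails) [AND] = 0.42 × 0.17 × 0.40 × 0.285600 = 0.008157
P(Zone A inoperative) [OR] = 1 − (1−0.008157) × (1−0.32) = 0.325547
P(Fire suppression does not activate) [OR] = 1 − (1−0.011469) × (1−0.733112) × (1−0.325547) × (1−0.40) = 0.893237
Rounded to 4 decimal places: P(Fire suppression does not activate) ≈ 0.8932.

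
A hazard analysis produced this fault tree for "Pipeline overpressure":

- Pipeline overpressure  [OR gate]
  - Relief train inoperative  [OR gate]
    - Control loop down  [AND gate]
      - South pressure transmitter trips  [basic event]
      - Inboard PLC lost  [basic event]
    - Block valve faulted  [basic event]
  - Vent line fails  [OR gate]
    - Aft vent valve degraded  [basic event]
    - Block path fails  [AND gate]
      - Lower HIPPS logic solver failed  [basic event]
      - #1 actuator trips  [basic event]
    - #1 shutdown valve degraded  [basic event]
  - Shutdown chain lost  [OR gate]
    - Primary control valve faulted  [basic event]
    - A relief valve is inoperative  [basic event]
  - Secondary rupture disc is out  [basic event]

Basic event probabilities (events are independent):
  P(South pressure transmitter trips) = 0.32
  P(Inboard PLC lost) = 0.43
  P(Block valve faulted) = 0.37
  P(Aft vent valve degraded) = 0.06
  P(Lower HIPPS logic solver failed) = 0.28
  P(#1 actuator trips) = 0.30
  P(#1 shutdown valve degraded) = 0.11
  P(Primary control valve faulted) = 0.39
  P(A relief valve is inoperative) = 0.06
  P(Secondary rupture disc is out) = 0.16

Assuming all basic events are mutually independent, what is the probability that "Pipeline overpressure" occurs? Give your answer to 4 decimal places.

0.7995

P(Control loop down) [AND] = 0.32 × 0.43 = 0.137600
P(Relief train inoperative) [OR] = 1 − (1−0.137600) × (1−0.37) = 0.456688
P(Block path fails) [AND] = 0.28 × 0.30 = 0.084000
P(Vent line fails) [OR] = 1 − (1−0.06) × (1−0.084000) × (1−0.11) = 0.233674
P(Shutdown chain lost) [OR] = 1 − (1−0.39) × (1−0.06) = 0.426600
P(Pipeline overpressure) [OR] = 1 − (1−0.456688) × (1−0.233674) × (1−0.426600) × (1−0.16) = 0.799461
Rounded to 4 decimal places: P(Pipeline overpressure) ≈ 0.7995.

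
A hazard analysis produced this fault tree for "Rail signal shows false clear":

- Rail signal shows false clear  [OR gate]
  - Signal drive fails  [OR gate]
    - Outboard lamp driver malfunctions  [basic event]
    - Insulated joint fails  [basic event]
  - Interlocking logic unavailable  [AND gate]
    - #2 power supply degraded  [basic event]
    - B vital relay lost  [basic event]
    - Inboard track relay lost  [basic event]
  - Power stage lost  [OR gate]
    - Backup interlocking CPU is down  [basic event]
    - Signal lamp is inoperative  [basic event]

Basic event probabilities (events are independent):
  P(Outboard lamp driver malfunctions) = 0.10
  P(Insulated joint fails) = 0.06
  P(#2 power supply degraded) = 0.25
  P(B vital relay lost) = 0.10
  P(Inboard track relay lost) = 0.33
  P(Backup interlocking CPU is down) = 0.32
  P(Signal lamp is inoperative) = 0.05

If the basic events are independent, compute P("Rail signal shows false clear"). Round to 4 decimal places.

0.4580

P(Signal drive fails) [OR] = 1 − (1−0.10) × (1−0.06) = 0.154000
P(Interlocking logic unavailable) [AND] = 0.25 × 0.10 × 0.33 = 0.008250
P(Power stage lost) [OR] = 1 − (1−0.32) × (1−0.05) = 0.354000
P(Rail signal shows false clear) [OR] = 1 − (1−0.154000) × (1−0.008250) × (1−0.354000) = 0.457993
Rounded to 4 decimal places: P(Rail signal shows false clear) ≈ 0.4580.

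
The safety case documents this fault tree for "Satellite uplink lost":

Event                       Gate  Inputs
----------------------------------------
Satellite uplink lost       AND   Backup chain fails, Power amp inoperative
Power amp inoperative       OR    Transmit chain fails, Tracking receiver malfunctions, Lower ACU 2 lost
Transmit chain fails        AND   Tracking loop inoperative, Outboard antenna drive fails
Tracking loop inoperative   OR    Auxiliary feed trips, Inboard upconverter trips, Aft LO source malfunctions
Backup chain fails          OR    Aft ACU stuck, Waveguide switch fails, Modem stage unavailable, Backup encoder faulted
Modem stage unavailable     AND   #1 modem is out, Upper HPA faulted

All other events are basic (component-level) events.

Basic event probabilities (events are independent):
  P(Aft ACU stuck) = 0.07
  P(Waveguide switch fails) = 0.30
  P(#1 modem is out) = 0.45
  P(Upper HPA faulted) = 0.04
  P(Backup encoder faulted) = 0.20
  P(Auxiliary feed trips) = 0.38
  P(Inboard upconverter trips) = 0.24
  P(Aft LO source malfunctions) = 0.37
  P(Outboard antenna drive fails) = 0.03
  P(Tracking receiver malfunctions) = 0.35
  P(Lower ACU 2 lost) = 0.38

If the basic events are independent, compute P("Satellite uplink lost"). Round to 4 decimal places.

P(Modem stage unavailable) [AND] = 0.45 × 0.04 = 0.018000
P(Backup chain fails) [OR] = 1 − (1−0.07) × (1−0.30) × (1−0.018000) × (1−0.20) = 0.488574
P(Tracking loop inoperative) [OR] = 1 − (1−0.38) × (1−0.24) × (1−0.37) = 0.703144
P(Transmit chain fails) [AND] = 0.703144 × 0.03 = 0.021094
P(Power amp inoperative) [OR] = 1 − (1−0.021094) × (1−0.35) × (1−0.38) = 0.605501
P(Satellite uplink lost) [AND] = 0.488574 × 0.605501 = 0.295832
Rounded to 4 decimal places: P(Satellite uplink lost) ≈ 0.2958.

0.2958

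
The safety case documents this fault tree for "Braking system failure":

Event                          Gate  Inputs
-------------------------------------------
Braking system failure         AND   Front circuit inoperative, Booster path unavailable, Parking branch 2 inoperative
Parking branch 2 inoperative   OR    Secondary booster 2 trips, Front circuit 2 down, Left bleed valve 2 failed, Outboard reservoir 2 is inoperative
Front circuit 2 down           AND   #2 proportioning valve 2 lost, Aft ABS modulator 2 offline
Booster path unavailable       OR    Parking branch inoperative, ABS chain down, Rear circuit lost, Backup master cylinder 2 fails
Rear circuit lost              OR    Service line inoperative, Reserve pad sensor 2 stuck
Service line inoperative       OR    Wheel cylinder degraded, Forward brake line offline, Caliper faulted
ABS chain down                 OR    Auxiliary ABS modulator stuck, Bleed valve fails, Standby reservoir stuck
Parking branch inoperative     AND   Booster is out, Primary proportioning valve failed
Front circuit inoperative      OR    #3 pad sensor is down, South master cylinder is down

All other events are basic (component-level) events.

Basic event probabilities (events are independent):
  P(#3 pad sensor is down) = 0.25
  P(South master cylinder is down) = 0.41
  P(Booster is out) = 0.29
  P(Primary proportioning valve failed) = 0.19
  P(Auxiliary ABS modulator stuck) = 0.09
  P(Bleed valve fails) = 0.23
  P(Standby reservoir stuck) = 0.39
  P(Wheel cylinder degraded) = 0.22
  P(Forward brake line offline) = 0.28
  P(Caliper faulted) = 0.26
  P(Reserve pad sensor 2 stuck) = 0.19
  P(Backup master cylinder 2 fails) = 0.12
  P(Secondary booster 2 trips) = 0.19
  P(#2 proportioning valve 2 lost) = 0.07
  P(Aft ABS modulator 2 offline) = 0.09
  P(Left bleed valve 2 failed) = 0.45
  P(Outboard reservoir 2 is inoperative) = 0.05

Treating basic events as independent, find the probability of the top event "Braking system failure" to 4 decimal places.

0.2844

P(Front circuit inoperative) [OR] = 1 − (1−0.25) × (1−0.41) = 0.557500
P(Parking branch inoperative) [AND] = 0.29 × 0.19 = 0.055100
P(ABS chain down) [OR] = 1 − (1−0.09) × (1−0.23) × (1−0.39) = 0.572573
P(Service line inoperative) [OR] = 1 − (1−0.22) × (1−0.28) × (1−0.26) = 0.584416
P(Rear circuit lost) [OR] = 1 − (1−0.584416) × (1−0.19) = 0.663377
P(Booster path unavailable) [OR] = 1 − (1−0.055100) × (1−0.572573) × (1−0.663377) × (1−0.12) = 0.880361
P(Front circuit 2 down) [AND] = 0.07 × 0.09 = 0.006300
P(Parking branch 2 inoperative) [OR] = 1 − (1−0.19) × (1−0.006300) × (1−0.45) × (1−0.05) = 0.579441
P(Braking system failure) [AND] = 0.557500 × 0.880361 × 0.579441 = 0.284390
Rounded to 4 decimal places: P(Braking system failure) ≈ 0.2844.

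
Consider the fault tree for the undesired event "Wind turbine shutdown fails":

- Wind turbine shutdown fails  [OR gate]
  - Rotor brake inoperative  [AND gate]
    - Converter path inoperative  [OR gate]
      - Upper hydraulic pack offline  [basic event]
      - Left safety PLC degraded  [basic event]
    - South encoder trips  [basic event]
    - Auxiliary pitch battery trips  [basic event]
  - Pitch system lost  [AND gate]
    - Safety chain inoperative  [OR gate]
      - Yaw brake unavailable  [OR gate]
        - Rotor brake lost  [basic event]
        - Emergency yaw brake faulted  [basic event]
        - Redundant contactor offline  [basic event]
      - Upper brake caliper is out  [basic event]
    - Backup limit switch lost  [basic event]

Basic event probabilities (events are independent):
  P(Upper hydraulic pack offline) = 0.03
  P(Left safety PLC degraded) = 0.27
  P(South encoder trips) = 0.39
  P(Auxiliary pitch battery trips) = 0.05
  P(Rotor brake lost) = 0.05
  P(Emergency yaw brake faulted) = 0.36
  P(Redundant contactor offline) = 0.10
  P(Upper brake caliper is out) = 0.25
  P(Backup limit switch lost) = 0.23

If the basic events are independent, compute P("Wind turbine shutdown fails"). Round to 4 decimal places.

P(Converter path inoperative) [OR] = 1 − (1−0.03) × (1−0.27) = 0.291900
P(Rotor brake inoperative) [AND] = 0.291900 × 0.39 × 0.05 = 0.005692
P(Yaw brake unavailable) [OR] = 1 − (1−0.05) × (1−0.36) × (1−0.10) = 0.452800
P(Safety chain inoperative) [OR] = 1 − (1−0.452800) × (1−0.25) = 0.589600
P(Pitch system lost) [AND] = 0.589600 × 0.23 = 0.135608
P(Wind turbine shutdown fails) [OR] = 1 − (1−0.005692) × (1−0.135608) = 0.140528
Rounded to 4 decimal places: P(Wind turbine shutdown fails) ≈ 0.1405.

0.1405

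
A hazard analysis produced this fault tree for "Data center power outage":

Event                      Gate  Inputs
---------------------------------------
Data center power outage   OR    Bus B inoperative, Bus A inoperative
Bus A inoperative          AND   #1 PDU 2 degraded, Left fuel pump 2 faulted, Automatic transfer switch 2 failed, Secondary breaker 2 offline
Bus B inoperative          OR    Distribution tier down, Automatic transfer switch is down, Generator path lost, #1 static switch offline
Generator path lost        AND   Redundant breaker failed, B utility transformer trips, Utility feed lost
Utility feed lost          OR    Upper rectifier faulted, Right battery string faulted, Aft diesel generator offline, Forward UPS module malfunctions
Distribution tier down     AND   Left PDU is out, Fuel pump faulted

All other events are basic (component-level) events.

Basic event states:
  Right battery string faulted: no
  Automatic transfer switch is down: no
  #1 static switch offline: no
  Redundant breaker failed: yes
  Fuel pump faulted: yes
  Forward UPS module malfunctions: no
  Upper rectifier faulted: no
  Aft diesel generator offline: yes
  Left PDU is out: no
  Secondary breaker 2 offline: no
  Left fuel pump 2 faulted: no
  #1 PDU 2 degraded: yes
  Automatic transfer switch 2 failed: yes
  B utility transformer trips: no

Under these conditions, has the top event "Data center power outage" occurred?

Distribution tier down [AND]: Left PDU is out=not, Fuel pump faulted=occurs → not all inputs occur → does not occur.
Utility feed lost [OR]: Upper rectifier faulted=not, Right battery string faulted=not, Aft diesel generator offline=occurs, Forward UPS module malfunctions=not → at least one input occurs → occurs.
Generator path lost [AND]: Redundant breaker failed=occurs, B utility transformer trips=not, Utility feed lost=occurs → not all inputs occur → does not occur.
Bus B inoperative [OR]: Distribution tier down=not, Automatic transfer switch is down=not, Generator path lost=not, #1 static switch offline=not → no input occurs → does not occur.
Bus A inoperative [AND]: #1 PDU 2 degraded=occurs, Left fuel pump 2 faulted=not, Automatic transfer switch 2 failed=occurs, Secondary breaker 2 offline=not → not all inputs occur → does not occur.
Data center power outage [OR]: Bus B inoperative=not, Bus A inoperative=not → no input occurs → does not occur.

No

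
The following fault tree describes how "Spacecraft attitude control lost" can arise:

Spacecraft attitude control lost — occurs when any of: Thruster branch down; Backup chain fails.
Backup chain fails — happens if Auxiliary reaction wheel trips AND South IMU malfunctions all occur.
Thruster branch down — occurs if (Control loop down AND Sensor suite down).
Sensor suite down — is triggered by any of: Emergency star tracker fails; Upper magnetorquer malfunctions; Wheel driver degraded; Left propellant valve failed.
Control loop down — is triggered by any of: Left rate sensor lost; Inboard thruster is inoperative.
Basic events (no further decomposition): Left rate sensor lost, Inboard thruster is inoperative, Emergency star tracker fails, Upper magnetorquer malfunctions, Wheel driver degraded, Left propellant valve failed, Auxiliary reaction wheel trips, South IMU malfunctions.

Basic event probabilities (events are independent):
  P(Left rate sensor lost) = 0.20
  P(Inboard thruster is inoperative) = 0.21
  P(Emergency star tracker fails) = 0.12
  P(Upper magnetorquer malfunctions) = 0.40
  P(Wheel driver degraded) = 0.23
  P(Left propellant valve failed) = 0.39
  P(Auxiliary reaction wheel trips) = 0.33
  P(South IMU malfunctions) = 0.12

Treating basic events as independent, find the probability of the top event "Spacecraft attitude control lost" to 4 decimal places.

0.3054

P(Control loop down) [OR] = 1 − (1−0.20) × (1−0.21) = 0.368000
P(Sensor suite down) [OR] = 1 − (1−0.12) × (1−0.40) × (1−0.23) × (1−0.39) = 0.751998
P(Thruster branch down) [AND] = 0.368000 × 0.751998 = 0.276735
P(Backup chain fails) [AND] = 0.33 × 0.12 = 0.039600
P(Spacecraft attitude control lost) [OR] = 1 − (1−0.276735) × (1−0.039600) = 0.305376
Rounded to 4 decimal places: P(Spacecraft attitude control lost) ≈ 0.3054.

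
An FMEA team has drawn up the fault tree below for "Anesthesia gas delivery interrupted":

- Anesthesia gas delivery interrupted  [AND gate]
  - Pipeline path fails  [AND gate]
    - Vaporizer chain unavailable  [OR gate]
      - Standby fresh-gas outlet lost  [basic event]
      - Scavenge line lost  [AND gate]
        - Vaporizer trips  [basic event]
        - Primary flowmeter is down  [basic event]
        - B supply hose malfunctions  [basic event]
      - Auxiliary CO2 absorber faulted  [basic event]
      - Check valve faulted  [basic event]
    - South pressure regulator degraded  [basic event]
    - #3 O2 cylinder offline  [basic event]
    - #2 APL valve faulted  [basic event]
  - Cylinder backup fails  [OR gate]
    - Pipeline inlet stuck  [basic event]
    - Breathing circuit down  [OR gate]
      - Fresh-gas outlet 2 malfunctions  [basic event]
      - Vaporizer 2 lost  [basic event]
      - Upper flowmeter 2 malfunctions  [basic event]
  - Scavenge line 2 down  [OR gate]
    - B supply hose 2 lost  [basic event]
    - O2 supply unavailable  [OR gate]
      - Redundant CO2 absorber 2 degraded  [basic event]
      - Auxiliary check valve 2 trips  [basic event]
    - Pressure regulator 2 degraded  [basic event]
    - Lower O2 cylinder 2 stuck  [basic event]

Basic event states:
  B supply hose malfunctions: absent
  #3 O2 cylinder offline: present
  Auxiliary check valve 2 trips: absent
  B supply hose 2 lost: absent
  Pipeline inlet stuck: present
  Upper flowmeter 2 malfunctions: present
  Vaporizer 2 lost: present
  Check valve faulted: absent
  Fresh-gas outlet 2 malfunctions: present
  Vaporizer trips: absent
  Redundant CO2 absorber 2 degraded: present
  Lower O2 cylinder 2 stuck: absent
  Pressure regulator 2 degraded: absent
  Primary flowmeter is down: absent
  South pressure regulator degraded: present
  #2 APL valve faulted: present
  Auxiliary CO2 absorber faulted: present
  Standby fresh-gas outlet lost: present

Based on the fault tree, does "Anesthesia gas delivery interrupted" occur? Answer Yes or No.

Yes

Scavenge line lost [AND]: Vaporizer trips=not, Primary flowmeter is down=not, B supply hose malfunctions=not → not all inputs occur → does not occur.
Vaporizer chain unavailable [OR]: Standby fresh-gas outlet lost=occurs, Scavenge line lost=not, Auxiliary CO2 absorber faulted=occurs, Check valve faulted=not → at least one input occurs → occurs.
Pipeline path fails [AND]: Vaporizer chain unavailable=occurs, South pressure regulator degraded=occurs, #3 O2 cylinder offline=occurs, #2 APL valve faulted=occurs → all inputs occur → occurs.
Breathing circuit down [OR]: Fresh-gas outlet 2 malfunctions=occurs, Vaporizer 2 lost=occurs, Upper flowmeter 2 malfunctions=occurs → at least one input occurs → occurs.
Cylinder backup fails [OR]: Pipeline inlet stuck=occurs, Breathing circuit down=occurs → at least one input occurs → occurs.
O2 supply unavailable [OR]: Redundant CO2 absorber 2 degraded=occurs, Auxiliary check valve 2 trips=not → at least one input occurs → occurs.
Scavenge line 2 down [OR]: B supply hose 2 lost=not, O2 supply unavailable=occurs, Pressure regulator 2 degraded=not, Lower O2 cylinder 2 stuck=not → at least one input occurs → occurs.
Anesthesia gas delivery interrupted [AND]: Pipeline path fails=occurs, Cylinder backup fails=occurs, Scavenge line 2 down=occurs → all inputs occur → occurs.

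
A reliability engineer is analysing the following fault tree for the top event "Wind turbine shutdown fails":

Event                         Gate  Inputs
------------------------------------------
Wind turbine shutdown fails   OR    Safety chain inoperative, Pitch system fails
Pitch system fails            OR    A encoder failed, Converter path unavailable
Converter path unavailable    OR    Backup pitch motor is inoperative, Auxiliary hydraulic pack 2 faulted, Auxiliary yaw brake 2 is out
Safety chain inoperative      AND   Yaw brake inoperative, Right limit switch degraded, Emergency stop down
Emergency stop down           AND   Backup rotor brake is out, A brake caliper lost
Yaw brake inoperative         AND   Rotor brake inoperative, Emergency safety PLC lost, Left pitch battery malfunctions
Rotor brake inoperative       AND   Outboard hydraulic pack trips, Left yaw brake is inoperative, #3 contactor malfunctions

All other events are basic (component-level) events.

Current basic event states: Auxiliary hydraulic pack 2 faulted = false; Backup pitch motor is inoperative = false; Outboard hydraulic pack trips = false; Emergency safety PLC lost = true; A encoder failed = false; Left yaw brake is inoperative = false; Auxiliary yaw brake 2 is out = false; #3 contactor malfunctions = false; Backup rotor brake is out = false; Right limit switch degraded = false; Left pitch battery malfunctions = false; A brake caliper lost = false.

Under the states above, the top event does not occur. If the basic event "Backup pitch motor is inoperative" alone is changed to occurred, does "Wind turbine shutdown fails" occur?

Counterfactual: set "Backup pitch motor is inoperative" to occurred.
Rotor brake inoperative [AND]: Outboard hydraulic pack trips=not, Left yaw brake is inoperative=not, #3 contactor malfunctions=not → not all inputs occur → does not occur.
Yaw brake inoperative [AND]: Rotor brake inoperative=not, Emergency safety PLC lost=occurs, Left pitch battery malfunctions=not → not all inputs occur → does not occur.
Emergency stop down [AND]: Backup rotor brake is out=not, A brake caliper lost=not → not all inputs occur → does not occur.
Safety chain inoperative [AND]: Yaw brake inoperative=not, Right limit switch degraded=not, Emergency stop down=not → not all inputs occur → does not occur.
Converter path unavailable [OR]: Backup pitch motor is inoperative=occurs, Auxiliary hydraulic pack 2 faulted=not, Auxiliary yaw brake 2 is out=not → at least one input occurs → occurs.
Pitch system fails [OR]: A encoder failed=not, Converter path unavailable=occurs → at least one input occurs → occurs.
Wind turbine shutdown fails [OR]: Safety chain inoperative=not, Pitch system fails=occurs → at least one input occurs → occurs.

Yes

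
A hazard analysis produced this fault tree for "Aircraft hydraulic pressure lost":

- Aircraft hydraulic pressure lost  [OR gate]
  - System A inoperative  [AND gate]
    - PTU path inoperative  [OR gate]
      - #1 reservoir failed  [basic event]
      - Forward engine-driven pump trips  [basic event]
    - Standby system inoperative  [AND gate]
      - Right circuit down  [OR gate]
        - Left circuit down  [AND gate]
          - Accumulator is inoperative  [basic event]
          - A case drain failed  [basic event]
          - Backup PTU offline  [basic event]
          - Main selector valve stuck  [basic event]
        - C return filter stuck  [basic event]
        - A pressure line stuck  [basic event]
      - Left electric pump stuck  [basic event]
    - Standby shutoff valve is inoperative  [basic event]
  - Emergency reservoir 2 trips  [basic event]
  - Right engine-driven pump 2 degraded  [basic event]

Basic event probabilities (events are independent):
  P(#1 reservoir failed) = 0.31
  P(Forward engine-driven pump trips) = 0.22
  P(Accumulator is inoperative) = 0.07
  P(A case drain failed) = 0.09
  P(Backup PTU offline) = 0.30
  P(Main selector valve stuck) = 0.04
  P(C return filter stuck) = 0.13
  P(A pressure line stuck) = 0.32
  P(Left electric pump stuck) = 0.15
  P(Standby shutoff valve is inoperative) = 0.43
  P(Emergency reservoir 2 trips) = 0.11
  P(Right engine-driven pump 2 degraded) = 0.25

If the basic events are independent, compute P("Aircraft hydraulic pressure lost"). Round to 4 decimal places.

P(PTU path inoperative) [OR] = 1 − (1−0.31) × (1−0.22) = 0.461800
P(Left circuit down) [AND] = 0.07 × 0.09 × 0.30 × 0.04 = 0.000076
P(Right circuit down) [OR] = 1 − (1−0.000076) × (1−0.13) × (1−0.32) = 0.408445
P(Standby system inoperative) [AND] = 0.408445 × 0.15 = 0.061267
P(System A inoperative) [AND] = 0.461800 × 0.061267 × 0.43 = 0.012166
P(Aircraft hydraulic pressure lost) [OR] = 1 − (1−0.012166) × (1−0.11) × (1−0.25) = 0.340621
Rounded to 4 decimal places: P(Aircraft hydraulic pressure lost) ≈ 0.3406.

0.3406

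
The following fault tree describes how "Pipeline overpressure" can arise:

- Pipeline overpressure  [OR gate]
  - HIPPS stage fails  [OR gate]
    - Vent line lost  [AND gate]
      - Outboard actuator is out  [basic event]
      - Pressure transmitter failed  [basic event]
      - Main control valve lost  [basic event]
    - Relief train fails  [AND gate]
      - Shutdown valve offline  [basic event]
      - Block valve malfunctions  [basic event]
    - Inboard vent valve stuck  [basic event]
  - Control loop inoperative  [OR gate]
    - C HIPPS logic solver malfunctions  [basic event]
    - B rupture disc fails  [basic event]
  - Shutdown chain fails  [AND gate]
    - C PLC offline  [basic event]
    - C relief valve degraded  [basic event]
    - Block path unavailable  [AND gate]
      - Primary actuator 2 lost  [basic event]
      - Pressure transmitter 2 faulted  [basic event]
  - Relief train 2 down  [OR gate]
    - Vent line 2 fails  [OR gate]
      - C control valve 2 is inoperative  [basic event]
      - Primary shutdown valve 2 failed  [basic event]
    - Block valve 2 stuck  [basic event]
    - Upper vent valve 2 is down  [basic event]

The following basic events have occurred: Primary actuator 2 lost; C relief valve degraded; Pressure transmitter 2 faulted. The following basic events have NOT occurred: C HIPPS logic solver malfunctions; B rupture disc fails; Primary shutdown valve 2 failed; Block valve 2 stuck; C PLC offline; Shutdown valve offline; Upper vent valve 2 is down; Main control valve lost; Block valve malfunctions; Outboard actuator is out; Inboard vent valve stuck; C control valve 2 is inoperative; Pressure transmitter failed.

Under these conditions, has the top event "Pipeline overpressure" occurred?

No

Vent line lost [AND]: Outboard actuator is out=not, Pressure transmitter failed=not, Main control valve lost=not → not all inputs occur → does not occur.
Relief train fails [AND]: Shutdown valve offline=not, Block valve malfunctions=not → not all inputs occur → does not occur.
HIPPS stage fails [OR]: Vent line lost=not, Relief train fails=not, Inboard vent valve stuck=not → no input occurs → does not occur.
Control loop inoperative [OR]: C HIPPS logic solver malfunctions=not, B rupture disc fails=not → no input occurs → does not occur.
Block path unavailable [AND]: Primary actuator 2 lost=occurs, Pressure transmitter 2 faulted=occurs → all inputs occur → occurs.
Shutdown chain fails [AND]: C PLC offline=not, C relief valve degraded=occurs, Block path unavailable=occurs → not all inputs occur → does not occur.
Vent line 2 fails [OR]: C control valve 2 is inoperative=not, Primary shutdown valve 2 failed=not → no input occurs → does not occur.
Relief train 2 down [OR]: Vent line 2 fails=not, Block valve 2 stuck=not, Upper vent valve 2 is down=not → no input occurs → does not occur.
Pipeline overpressure [OR]: HIPPS stage fails=not, Control loop inoperative=not, Shutdown chain fails=not, Relief train 2 down=not → no input occurs → does not occur.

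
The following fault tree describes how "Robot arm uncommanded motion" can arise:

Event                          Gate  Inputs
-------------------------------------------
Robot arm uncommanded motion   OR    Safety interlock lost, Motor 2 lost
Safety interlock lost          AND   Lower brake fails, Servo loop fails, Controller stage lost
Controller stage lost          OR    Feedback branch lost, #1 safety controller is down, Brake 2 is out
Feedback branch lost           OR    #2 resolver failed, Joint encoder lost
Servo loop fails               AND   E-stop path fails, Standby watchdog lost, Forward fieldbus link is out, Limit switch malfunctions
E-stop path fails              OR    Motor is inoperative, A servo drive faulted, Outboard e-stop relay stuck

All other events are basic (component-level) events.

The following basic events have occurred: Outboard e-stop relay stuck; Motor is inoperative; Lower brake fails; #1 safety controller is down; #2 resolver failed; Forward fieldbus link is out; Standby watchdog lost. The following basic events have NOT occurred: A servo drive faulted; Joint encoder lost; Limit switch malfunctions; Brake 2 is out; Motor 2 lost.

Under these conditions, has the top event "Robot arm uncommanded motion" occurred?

E-stop path fails [OR]: Motor is inoperative=occurs, A servo drive faulted=not, Outboard e-stop relay stuck=occurs → at least one input occurs → occurs.
Servo loop fails [AND]: E-stop path fails=occurs, Standby watchdog lost=occurs, Forward fieldbus link is out=occurs, Limit switch malfunctions=not → not all inputs occur → does not occur.
Feedback branch lost [OR]: #2 resolver failed=occurs, Joint encoder lost=not → at least one input occurs → occurs.
Controller stage lost [OR]: Feedback branch lost=occurs, #1 safety controller is down=occurs, Brake 2 is out=not → at least one input occurs → occurs.
Safety interlock lost [AND]: Lower brake fails=occurs, Servo loop fails=not, Controller stage lost=occurs → not all inputs occur → does not occur.
Robot arm uncommanded motion [OR]: Safety interlock lost=not, Motor 2 lost=not → no input occurs → does not occur.

No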